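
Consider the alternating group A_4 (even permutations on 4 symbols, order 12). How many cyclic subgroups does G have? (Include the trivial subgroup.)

A cyclic subgroup of order d is generated by each of its φ(d) elements of order d, so the cyclic subgroups of order d number (#elements of order d)/φ(d).
Cyclic subgroups by order — order 1: 1; order 2: 3; order 3: 4.
Total: 8.

8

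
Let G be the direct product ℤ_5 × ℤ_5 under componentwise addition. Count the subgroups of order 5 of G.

|G| = 25 and 5 | 25, so subgroups of order 5 are possible by Lagrange.
The subgroups of order 5 are: {(0,0), (0,1), (0,2), (0,3), (0,4)}; {(0,0), (1,0), (2,0), (3,0), (4,0)}; {(0,0), (1,1), (2,2), (3,3), (4,4)}; {(0,0), (1,2), (2,4), (3,1), (4,3)}; … (6 in all).
So G has 6 subgroups of order 5.

6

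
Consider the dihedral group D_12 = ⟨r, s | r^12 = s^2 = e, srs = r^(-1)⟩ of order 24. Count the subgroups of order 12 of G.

|G| = 24 and 12 | 24, so subgroups of order 12 are possible by Lagrange.
The subgroups of order 12 are: {e, r, r^2, r^3, r^4, r^5, r^6, r^7, r^8, r^9, r^10, r^11}; {e, r^2, r^4, r^6, r^8, r^10, s, r^2s, r^4s, r^6s, r^8s, r^10s}; {e, r^2, r^4, r^6, r^8, r^10, rs, r^3s, r^5s, r^7s, r^9s, r^11s}.
So G has 3 subgroups of order 12.

3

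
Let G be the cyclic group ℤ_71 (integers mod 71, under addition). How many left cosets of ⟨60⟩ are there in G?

|⟨60⟩| = 71 and |G| = 71.
By Lagrange, [G : H] = |G|/|H| = 71/71 = 1.

1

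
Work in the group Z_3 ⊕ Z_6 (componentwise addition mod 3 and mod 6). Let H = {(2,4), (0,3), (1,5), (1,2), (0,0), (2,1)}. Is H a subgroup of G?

|H| = 6 divides |G| = 18, consistent with Lagrange.
H contains the identity, every element's inverse is in H, and H is closed under +: it is a subgroup.
In fact H = ⟨(2,1)⟩.

Yes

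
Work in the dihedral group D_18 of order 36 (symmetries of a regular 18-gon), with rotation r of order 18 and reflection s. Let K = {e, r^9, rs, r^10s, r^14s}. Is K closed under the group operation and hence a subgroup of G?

No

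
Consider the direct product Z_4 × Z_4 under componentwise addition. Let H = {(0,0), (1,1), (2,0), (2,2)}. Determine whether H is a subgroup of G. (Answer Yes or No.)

(1,1) ∈ H but its inverse (3,3) ∉ H, so H is not a subgroup.

No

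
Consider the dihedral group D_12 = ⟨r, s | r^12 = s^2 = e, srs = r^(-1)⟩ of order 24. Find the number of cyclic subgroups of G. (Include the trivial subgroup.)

Group the elements of G by the cyclic subgroup they generate; each cyclic subgroup of order d accounts for φ(d) elements.
Cyclic subgroups by order — order 1: 1; order 2: 13; order 3: 1; order 4: 1; order 6: 1; order 12: 1.
Total: 18.

18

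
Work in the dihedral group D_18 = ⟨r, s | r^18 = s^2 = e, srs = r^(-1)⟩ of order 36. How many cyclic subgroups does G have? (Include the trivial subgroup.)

24

Group the elements of G by the cyclic subgroup they generate; each cyclic subgroup of order d accounts for φ(d) elements.
Cyclic subgroups by order — order 1: 1; order 2: 19; order 3: 1; order 6: 1; order 9: 1; order 18: 1.
Total: 24.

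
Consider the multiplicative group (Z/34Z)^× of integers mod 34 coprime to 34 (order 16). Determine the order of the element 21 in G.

Compute successive powers of 21 mod 34: 21, 33, 13, 1; 21^4 ≡ 1 (mod 34).
So |⟨21⟩| = 4.

4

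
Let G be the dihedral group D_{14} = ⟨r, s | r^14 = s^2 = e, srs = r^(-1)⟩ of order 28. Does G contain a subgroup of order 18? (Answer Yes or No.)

18 does not divide |G| = 28, so by Lagrange no subgroup of order 18 exists.

No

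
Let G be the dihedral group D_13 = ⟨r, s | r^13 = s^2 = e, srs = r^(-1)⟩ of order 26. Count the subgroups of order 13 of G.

|G| = 26 and 13 | 26, so subgroups of order 13 are possible by Lagrange.
The subgroups of order 13 are: {e, r, r^2, r^3, r^4, r^5, r^6, r^7, r^8, r^9, r^10, r^11, r^12}.
So G has 1 subgroup of order 13.

1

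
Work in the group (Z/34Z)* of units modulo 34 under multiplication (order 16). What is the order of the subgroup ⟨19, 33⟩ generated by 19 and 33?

|⟨19⟩| = 8 and |⟨33⟩| = 2, so |H| is a multiple of lcm(8, 2) = 8 and divides |G| = 16.
Closing under the operation: H = {1, 9, 13, 15, 19, 21, 25, 33}, so |H| = 8.

8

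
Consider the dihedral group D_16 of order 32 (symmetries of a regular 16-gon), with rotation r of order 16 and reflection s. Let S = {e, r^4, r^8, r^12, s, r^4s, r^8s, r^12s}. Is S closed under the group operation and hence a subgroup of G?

Yes

|S| = 8 divides |G| = 32, consistent with Lagrange.
S contains the identity, every element's inverse is in S, and S is closed under ·: it is a subgroup.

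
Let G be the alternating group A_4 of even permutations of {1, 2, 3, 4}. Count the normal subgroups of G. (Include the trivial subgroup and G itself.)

G has 10 subgroups. Checking conjugation-invariance by order — order 1: 1/1 normal; order 2: 0/3 normal; order 3: 0/4 normal; order 4: 1/1 normal; order 12: 1/1 normal.
Total normal subgroups: 3.

3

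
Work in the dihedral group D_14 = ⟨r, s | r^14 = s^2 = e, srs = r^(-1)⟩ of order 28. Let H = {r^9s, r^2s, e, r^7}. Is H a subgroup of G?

|H| = 4 divides |G| = 28, consistent with Lagrange.
H contains the identity, every element's inverse is in H, and H is closed under ·: it is a subgroup.

Yes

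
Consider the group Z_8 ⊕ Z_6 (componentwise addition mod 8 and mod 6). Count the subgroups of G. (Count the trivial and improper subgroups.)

22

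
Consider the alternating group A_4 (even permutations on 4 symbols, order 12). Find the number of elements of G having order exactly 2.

3

The elements of order 2 are: (1 2)(3 4), (1 3)(2 4), (1 4)(2 3).
That's 3.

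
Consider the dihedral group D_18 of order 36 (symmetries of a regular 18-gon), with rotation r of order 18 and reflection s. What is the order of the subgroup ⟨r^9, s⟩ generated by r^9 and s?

4

|⟨r^9⟩| = 2 and |⟨s⟩| = 2, so |H| is a multiple of lcm(2, 2) = 2 and divides |G| = 36.
Closing under the operation: H = {e, r^9, s, r^9s}, so |H| = 4.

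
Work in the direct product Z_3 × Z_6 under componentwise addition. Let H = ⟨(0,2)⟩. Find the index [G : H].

6

|⟨(0,2)⟩| = 3 and |G| = 18.
By Lagrange, [G : H] = |G|/|H| = 18/3 = 6.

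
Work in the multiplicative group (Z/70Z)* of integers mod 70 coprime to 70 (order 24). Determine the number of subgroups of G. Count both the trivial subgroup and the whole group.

16

|G| = 24, so by Lagrange every subgroup order divides 24. Divisors: 1, 2, 3, 4, 6, 8, 12, 24.
Subgroups by order — order 1: 1; order 2: 3; order 3: 1; order 4: 3; order 6: 3; order 8: 1; order 12: 3; order 24: 1.
Total: 1 + 3 + 1 + 3 + 3 + 1 + 3 + 1 = 16.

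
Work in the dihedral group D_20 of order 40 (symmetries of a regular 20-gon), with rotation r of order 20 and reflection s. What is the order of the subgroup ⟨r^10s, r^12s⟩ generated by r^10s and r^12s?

|⟨r^10s⟩| = 2 and |⟨r^12s⟩| = 2, so |H| is a multiple of lcm(2, 2) = 2 and divides |G| = 40.
Closing under the operation: H = {e, r^2, r^4, r^6, r^8, r^10, r^12, r^14, r^16, r^18, s, r^2s, r^4s, r^6s, r^8s, r^10s, r^12s, r^14s, r^16s, r^18s}, so |H| = 20.

20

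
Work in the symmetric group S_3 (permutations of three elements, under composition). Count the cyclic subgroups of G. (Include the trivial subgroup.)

Each element a generates a cyclic subgroup ⟨a⟩; distinct elements may generate the same one (a cyclic group of order d has φ(d) generators).
Cyclic subgroups by order — order 1: 1; order 2: 3; order 3: 1.
Total: 5.

5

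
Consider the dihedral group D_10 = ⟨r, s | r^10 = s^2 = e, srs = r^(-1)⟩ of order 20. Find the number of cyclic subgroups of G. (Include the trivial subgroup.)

14

A cyclic subgroup of order d is generated by each of its φ(d) elements of order d, so the cyclic subgroups of order d number (#elements of order d)/φ(d).
Cyclic subgroups by order — order 1: 1; order 2: 11; order 5: 1; order 10: 1.
Total: 14.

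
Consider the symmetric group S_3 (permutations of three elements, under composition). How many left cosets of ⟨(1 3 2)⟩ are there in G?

2

|⟨(1 3 2)⟩| = 3 and |G| = 6.
By Lagrange, [G : H] = |G|/|H| = 6/3 = 2.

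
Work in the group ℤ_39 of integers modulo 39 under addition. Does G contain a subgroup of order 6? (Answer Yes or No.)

6 does not divide |G| = 39, so by Lagrange no subgroup of order 6 exists.

No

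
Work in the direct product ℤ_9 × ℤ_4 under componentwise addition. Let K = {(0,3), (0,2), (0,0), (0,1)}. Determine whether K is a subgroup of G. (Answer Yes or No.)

Yes

|K| = 4 divides |G| = 36, consistent with Lagrange.
K contains the identity, every element's inverse is in K, and K is closed under +: it is a subgroup.
In fact K = ⟨(0,1)⟩.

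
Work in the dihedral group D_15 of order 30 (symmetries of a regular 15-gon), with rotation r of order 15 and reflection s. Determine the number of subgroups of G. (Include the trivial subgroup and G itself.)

|G| = 30, so by Lagrange every subgroup order divides 30. Divisors: 1, 2, 3, 5, 6, 10, 15, 30.
Subgroups by order — order 1: 1; order 2: 15; order 3: 1; order 5: 1; order 6: 5; order 10: 3; order 15: 1; order 30: 1.
Total: 1 + 15 + 1 + 1 + 5 + 3 + 1 + 1 = 28.

28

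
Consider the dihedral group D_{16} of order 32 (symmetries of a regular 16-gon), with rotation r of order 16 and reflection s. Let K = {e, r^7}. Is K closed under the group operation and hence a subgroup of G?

r^7 ∈ K but its inverse r^9 ∉ K, so K is not a subgroup.

No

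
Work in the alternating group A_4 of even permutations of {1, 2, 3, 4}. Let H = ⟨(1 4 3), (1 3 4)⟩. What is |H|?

|⟨(1 4 3)⟩| = 3 and |⟨(1 3 4)⟩| = 3, so |H| is a multiple of lcm(3, 3) = 3 and divides |G| = 12.
Closing under the operation: H = {e, (1 3 4), (1 4 3)}, so |H| = 3.

3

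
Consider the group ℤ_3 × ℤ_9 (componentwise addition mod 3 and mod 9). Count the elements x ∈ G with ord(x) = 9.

18

An element (a,b) has order lcm(ord(a), ord(b)); count pairs with lcm equal to 9.
Enumerating gives 18 such elements.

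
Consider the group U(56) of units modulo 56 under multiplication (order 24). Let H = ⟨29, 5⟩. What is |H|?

|⟨29⟩| = 2 and |⟨5⟩| = 6, so |H| is a multiple of lcm(2, 6) = 6 and divides |G| = 24.
Closing under the operation: H = {1, 5, 9, 13, 17, 25, 29, 33, 37, 41, 45, 53}, so |H| = 12.

12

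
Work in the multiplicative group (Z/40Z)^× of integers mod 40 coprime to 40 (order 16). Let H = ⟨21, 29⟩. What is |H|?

|⟨21⟩| = 2 and |⟨29⟩| = 2, so |H| is a multiple of lcm(2, 2) = 2 and divides |G| = 16.
Closing under the operation: H = {1, 9, 21, 29}, so |H| = 4.

4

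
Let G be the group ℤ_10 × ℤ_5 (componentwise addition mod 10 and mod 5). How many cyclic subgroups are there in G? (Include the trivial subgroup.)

14

Group the elements of G by the cyclic subgroup they generate; each cyclic subgroup of order d accounts for φ(d) elements.
Cyclic subgroups by order — order 1: 1; order 2: 1; order 5: 6; order 10: 6.
Total: 14.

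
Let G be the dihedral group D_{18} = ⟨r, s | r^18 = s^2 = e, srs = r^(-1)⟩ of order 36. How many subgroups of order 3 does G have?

|G| = 36 and 3 | 36, so subgroups of order 3 are possible by Lagrange.
The subgroups of order 3 are: {e, r^6, r^12}.
So G has 1 subgroup of order 3.

1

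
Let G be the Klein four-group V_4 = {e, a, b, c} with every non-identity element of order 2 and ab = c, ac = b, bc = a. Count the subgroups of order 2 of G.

3

|G| = 4 and 2 | 4, so subgroups of order 2 are possible by Lagrange.
The subgroups of order 2 are: {e, a}; {e, b}; {e, c}.
So G has 3 subgroups of order 2.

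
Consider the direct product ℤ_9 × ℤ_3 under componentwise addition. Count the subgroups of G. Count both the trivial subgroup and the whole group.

|G| = 27, so by Lagrange every subgroup order divides 27. Divisors: 1, 3, 9, 27.
Subgroups by order — order 1: 1; order 3: 4; order 9: 4; order 27: 1.
Total: 1 + 4 + 4 + 1 = 10.

10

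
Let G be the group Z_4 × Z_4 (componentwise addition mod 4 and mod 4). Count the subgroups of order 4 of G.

7

|G| = 16 and 4 | 16, so subgroups of order 4 are possible by Lagrange.
The subgroups of order 4 are: {(0,0), (0,1), (0,2), (0,3)}; {(0,0), (0,2), (2,0), (2,2)}; {(0,0), (0,2), (2,1), (2,3)}; {(0,0), (1,0), (2,0), (3,0)}; … (7 in all).
So G has 7 subgroups of order 4.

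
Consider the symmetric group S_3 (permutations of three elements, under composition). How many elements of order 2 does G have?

The elements of order 2 are: (2 3), (1 2), (1 3).
That's 3.

3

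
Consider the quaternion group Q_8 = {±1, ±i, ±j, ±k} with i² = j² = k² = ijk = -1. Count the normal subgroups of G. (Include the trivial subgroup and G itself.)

G has 6 subgroups. Checking conjugation-invariance by order — order 1: 1/1 normal; order 2: 1/1 normal; order 4: 3/3 normal; order 8: 1/1 normal.
Total normal subgroups: 6.

6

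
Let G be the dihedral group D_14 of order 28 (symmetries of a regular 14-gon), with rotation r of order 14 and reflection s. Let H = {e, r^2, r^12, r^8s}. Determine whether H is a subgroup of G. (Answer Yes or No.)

Closure fails: r^12 · r^12 = r^10 ∉ H. So H is not a subgroup.

No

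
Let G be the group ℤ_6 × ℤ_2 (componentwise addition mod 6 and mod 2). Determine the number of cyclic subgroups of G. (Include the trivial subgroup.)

A cyclic subgroup of order d is generated by each of its φ(d) elements of order d, so the cyclic subgroups of order d number (#elements of order d)/φ(d).
Cyclic subgroups by order — order 1: 1; order 2: 3; order 3: 1; order 6: 3.
Total: 8.

8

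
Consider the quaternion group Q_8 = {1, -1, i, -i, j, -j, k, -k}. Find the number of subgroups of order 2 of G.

|G| = 8 and 2 | 8, so subgroups of order 2 are possible by Lagrange.
The subgroups of order 2 are: {1, -1}.
So G has 1 subgroup of order 2.

1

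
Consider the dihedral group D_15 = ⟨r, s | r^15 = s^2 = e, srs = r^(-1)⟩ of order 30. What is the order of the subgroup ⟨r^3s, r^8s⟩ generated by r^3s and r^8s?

6

|⟨r^3s⟩| = 2 and |⟨r^8s⟩| = 2, so |H| is a multiple of lcm(2, 2) = 2 and divides |G| = 30.
Closing under the operation: H = {e, r^5, r^10, r^3s, r^8s, r^13s}, so |H| = 6.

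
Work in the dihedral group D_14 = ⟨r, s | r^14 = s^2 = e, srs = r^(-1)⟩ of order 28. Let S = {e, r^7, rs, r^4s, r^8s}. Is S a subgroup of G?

|S| = 5 does not divide |G| = 28, so by Lagrange S is not a subgroup.

No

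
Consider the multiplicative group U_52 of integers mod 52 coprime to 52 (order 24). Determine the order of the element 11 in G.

12

Compute successive powers of 11 mod 52: 11, 17, 31, 29, 7, 25, 15, 9, …; 11^12 ≡ 1 (mod 52).
So |⟨11⟩| = 12.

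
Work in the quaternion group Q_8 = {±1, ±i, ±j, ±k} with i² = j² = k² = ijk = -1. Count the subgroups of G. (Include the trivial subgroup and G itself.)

6

|G| = 8, so by Lagrange every subgroup order divides 8. Divisors: 1, 2, 4, 8.
Subgroups by order — order 1: 1; order 2: 1; order 4: 3; order 8: 1.
Total: 1 + 1 + 3 + 1 = 6.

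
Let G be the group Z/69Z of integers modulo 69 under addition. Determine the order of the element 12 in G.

23

In Z/69Z, the order of an element a is n/gcd(a, n).
gcd(12, 69) = 3, so |⟨12⟩| = 69/3 = 23.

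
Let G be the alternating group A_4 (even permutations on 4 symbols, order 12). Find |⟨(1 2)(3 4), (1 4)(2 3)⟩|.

|⟨(1 2)(3 4)⟩| = 2 and |⟨(1 4)(2 3)⟩| = 2, so |H| is a multiple of lcm(2, 2) = 2 and divides |G| = 12.
Closing under the operation: H = {e, (1 2)(3 4), (1 3)(2 4), (1 4)(2 3)}, so |H| = 4.

4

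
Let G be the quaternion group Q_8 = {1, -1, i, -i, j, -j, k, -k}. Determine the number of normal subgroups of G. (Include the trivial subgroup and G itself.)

G has 6 subgroups. Checking conjugation-invariance by order — order 1: 1/1 normal; order 2: 1/1 normal; order 4: 3/3 normal; order 8: 1/1 normal.
Total normal subgroups: 6.

6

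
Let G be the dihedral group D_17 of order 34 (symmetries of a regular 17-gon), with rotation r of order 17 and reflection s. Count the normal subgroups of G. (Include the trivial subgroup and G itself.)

G has 20 subgroups. Checking conjugation-invariance by order — order 1: 1/1 normal; order 2: 0/17 normal; order 17: 1/1 normal; order 34: 1/1 normal.
Total normal subgroups: 3.

3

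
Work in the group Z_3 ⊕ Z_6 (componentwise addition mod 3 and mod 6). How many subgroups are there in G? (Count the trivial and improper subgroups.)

12

|G| = 18, so by Lagrange every subgroup order divides 18. Divisors: 1, 2, 3, 6, 9, 18.
Subgroups by order — order 1: 1; order 2: 1; order 3: 4; order 6: 4; order 9: 1; order 18: 1.
Total: 1 + 1 + 4 + 4 + 1 + 1 = 12.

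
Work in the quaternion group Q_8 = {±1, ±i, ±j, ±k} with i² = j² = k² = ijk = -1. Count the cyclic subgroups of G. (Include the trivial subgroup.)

Group the elements of G by the cyclic subgroup they generate; each cyclic subgroup of order d accounts for φ(d) elements.
Cyclic subgroups by order — order 1: 1; order 2: 1; order 4: 3.
Total: 5.

5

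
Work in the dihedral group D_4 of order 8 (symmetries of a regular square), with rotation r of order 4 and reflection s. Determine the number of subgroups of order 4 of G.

3

|G| = 8 and 4 | 8, so subgroups of order 4 are possible by Lagrange.
The subgroups of order 4 are: {e, r, r^2, r^3}; {e, r^2, s, r^2s}; {e, r^2, rs, r^3s}.
So G has 3 subgroups of order 4.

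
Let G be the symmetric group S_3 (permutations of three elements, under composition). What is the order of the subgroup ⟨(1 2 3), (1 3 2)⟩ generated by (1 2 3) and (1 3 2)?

3

|⟨(1 2 3)⟩| = 3 and |⟨(1 3 2)⟩| = 3, so |H| is a multiple of lcm(3, 3) = 3 and divides |G| = 6.
Closing under the operation: H = {e, (1 2 3), (1 3 2)}, so |H| = 3.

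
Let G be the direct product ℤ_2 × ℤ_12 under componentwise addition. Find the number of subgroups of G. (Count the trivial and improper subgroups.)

16

|G| = 24, so by Lagrange every subgroup order divides 24. Divisors: 1, 2, 3, 4, 6, 8, 12, 24.
Subgroups by order — order 1: 1; order 2: 3; order 3: 1; order 4: 3; order 6: 3; order 8: 1; order 12: 3; order 24: 1.
Total: 1 + 3 + 1 + 3 + 3 + 1 + 3 + 1 = 16.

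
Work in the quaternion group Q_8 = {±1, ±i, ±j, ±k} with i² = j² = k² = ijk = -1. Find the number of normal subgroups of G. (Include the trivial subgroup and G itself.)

6

G has 6 subgroups. Checking conjugation-invariance by order — order 1: 1/1 normal; order 2: 1/1 normal; order 4: 3/3 normal; order 8: 1/1 normal.
Total normal subgroups: 6.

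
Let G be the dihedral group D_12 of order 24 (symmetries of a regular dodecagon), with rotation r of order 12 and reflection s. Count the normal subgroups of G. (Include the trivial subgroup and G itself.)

9

G has 34 subgroups. Checking conjugation-invariance by order — order 1: 1/1 normal; order 2: 1/13 normal; order 3: 1/1 normal; order 4: 1/7 normal; order 6: 1/5 normal; order 8: 0/3 normal; order 12: 3/3 normal; order 24: 1/1 normal.
Total normal subgroups: 9.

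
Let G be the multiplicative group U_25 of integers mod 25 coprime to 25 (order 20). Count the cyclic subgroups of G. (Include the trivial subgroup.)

6

Group the elements of G by the cyclic subgroup they generate; each cyclic subgroup of order d accounts for φ(d) elements.
Cyclic subgroups by order — order 1: 1; order 2: 1; order 4: 1; order 5: 1; order 10: 1; order 20: 1.
Total: 6.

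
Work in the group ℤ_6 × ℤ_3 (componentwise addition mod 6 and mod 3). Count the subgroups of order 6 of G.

4

|G| = 18 and 6 | 18, so subgroups of order 6 are possible by Lagrange.
The subgroups of order 6 are: {(0,0), (0,1), (0,2), (3,0), (3,1), (3,2)}; {(0,0), (1,0), (2,0), (3,0), (4,0), (5,0)}; {(0,0), (1,1), (2,2), (3,0), (4,1), (5,2)}; {(0,0), (1,2), (2,1), (3,0), (4,2), (5,1)}.
So G has 4 subgroups of order 6.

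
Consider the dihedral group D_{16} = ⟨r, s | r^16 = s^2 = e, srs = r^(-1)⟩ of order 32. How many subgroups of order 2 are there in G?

17

|G| = 32 and 2 | 32, so subgroups of order 2 are possible by Lagrange.
The subgroups of order 2 are: {e, r^10s}; {e, r^11s}; {e, r^12s}; {e, r^13s}; … (17 in all).
So G has 17 subgroups of order 2.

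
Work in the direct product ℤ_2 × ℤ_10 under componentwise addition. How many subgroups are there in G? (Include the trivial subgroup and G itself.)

10

|G| = 20, so by Lagrange every subgroup order divides 20. Divisors: 1, 2, 4, 5, 10, 20.
Subgroups by order — order 1: 1; order 2: 3; order 4: 1; order 5: 1; order 10: 3; order 20: 1.
Total: 1 + 3 + 1 + 1 + 3 + 1 = 10.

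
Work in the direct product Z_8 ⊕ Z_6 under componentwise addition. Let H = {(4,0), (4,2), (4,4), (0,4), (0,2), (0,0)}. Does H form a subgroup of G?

|H| = 6 divides |G| = 48, consistent with Lagrange.
H contains the identity, every element's inverse is in H, and H is closed under +: it is a subgroup.
In fact H = ⟨(4,4)⟩.

Yes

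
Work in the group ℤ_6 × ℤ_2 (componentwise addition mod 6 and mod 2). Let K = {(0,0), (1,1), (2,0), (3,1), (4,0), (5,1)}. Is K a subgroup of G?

Yes

|K| = 6 divides |G| = 12, consistent with Lagrange.
K contains the identity, every element's inverse is in K, and K is closed under +: it is a subgroup.
In fact K = ⟨(1,1)⟩.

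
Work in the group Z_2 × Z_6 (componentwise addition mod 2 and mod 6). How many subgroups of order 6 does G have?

|G| = 12 and 6 | 12, so subgroups of order 6 are possible by Lagrange.
The subgroups of order 6 are: {(0,0), (0,1), (0,2), (0,3), (0,4), (0,5)}; {(0,0), (0,2), (0,4), (1,0), (1,2), (1,4)}; {(0,0), (0,2), (0,4), (1,1), (1,3), (1,5)}.
So G has 3 subgroups of order 6.

3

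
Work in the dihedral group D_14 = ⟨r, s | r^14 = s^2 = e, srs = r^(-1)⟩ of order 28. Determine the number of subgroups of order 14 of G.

|G| = 28 and 14 | 28, so subgroups of order 14 are possible by Lagrange.
The subgroups of order 14 are: {e, r, r^2, r^3, r^4, r^5, r^6, r^7, r^8, r^9, r^10, r^11, r^12, r^13}; {e, r^2, r^4, r^6, r^8, r^10, r^12, s, r^2s, r^4s, r^6s, r^8s, r^10s, r^12s}; {e, r^2, r^4, r^6, r^8, r^10, r^12, rs, r^3s, r^5s, r^7s, r^9s, r^11s, r^13s}.
So G has 3 subgroups of order 14.

3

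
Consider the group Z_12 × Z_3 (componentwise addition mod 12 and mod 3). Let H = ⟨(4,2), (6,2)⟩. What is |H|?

18

|⟨(4,2)⟩| = 3 and |⟨(6,2)⟩| = 6, so |H| is a multiple of lcm(3, 6) = 6 and divides |G| = 36.
Closing under the operation: H = {(0,0), (0,1), (0,2), (2,0), (2,1), (2,2), (4,0), (4,1), (4,2), (6,0), (6,1), (6,2), (8,0), (8,1), (8,2), (10,0), (10,1), (10,2)}, so |H| = 18.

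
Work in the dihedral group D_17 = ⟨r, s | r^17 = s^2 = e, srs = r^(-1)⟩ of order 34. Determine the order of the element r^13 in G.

Computing powers of r^13: the smallest k with (r^13)^k = e is k = 17.

17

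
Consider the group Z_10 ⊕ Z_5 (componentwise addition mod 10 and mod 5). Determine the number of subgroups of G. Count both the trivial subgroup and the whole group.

16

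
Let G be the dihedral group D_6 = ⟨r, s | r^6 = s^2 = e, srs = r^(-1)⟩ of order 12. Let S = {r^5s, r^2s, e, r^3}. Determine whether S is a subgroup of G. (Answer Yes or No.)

|S| = 4 divides |G| = 12, consistent with Lagrange.
S contains the identity, every element's inverse is in S, and S is closed under ·: it is a subgroup.

Yes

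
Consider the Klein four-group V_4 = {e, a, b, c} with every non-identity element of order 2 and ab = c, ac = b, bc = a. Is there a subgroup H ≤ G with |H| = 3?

3 does not divide |G| = 4, so by Lagrange no subgroup of order 3 exists.

No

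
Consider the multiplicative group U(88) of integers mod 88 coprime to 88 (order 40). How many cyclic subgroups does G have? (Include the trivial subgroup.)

16

A cyclic subgroup of order d is generated by each of its φ(d) elements of order d, so the cyclic subgroups of order d number (#elements of order d)/φ(d).
Cyclic subgroups by order — order 1: 1; order 2: 7; order 5: 1; order 10: 7.
Total: 16.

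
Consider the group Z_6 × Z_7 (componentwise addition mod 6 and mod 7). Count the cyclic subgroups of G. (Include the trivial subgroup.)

Group the elements of G by the cyclic subgroup they generate; each cyclic subgroup of order d accounts for φ(d) elements.
Cyclic subgroups by order — order 1: 1; order 2: 1; order 3: 1; order 6: 1; order 7: 1; order 14: 1; order 21: 1; order 42: 1.
Total: 8.

8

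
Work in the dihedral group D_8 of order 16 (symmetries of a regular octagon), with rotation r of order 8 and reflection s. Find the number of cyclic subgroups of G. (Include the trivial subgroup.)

Group the elements of G by the cyclic subgroup they generate; each cyclic subgroup of order d accounts for φ(d) elements.
Cyclic subgroups by order — order 1: 1; order 2: 9; order 4: 1; order 8: 1.
Total: 12.

12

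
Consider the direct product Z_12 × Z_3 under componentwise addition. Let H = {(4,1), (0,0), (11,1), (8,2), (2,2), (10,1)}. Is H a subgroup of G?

(11,1) ∈ H but its inverse (1,2) ∉ H, so H is not a subgroup.

No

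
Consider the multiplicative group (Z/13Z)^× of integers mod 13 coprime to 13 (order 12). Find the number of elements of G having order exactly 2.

The elements of order 2 are: 12.
That's 1.

1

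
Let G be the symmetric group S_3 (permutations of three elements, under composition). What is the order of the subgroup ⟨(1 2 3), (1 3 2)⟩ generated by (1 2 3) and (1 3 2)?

|⟨(1 2 3)⟩| = 3 and |⟨(1 3 2)⟩| = 3, so |H| is a multiple of lcm(3, 3) = 3 and divides |G| = 6.
Closing under the operation: H = {e, (1 2 3), (1 3 2)}, so |H| = 3.

3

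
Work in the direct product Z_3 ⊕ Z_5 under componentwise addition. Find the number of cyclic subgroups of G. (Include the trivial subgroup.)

Group the elements of G by the cyclic subgroup they generate; each cyclic subgroup of order d accounts for φ(d) elements.
Cyclic subgroups by order — order 1: 1; order 3: 1; order 5: 1; order 15: 1.
Total: 4.

4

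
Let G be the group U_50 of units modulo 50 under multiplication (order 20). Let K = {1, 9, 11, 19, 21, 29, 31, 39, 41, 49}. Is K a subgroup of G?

Yes

|K| = 10 divides |G| = 20, consistent with Lagrange.
K contains the identity, every element's inverse is in K, and K is closed under ·: it is a subgroup.
In fact K = ⟨39⟩.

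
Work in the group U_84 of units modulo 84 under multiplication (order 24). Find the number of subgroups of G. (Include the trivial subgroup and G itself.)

32

|G| = 24, so by Lagrange every subgroup order divides 24. Divisors: 1, 2, 3, 4, 6, 8, 12, 24.
Subgroups by order — order 1: 1; order 2: 7; order 3: 1; order 4: 7; order 6: 7; order 8: 1; order 12: 7; order 24: 1.
Total: 1 + 7 + 1 + 7 + 7 + 1 + 7 + 1 = 32.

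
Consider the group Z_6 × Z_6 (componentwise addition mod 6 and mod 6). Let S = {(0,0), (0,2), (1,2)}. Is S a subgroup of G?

No

(0,2) ∈ S but its inverse (0,4) ∉ S, so S is not a subgroup.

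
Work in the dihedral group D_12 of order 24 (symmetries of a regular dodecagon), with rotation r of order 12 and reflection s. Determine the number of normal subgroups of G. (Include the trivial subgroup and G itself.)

9

G has 34 subgroups. Checking conjugation-invariance by order — order 1: 1/1 normal; order 2: 1/13 normal; order 3: 1/1 normal; order 4: 1/7 normal; order 6: 1/5 normal; order 8: 0/3 normal; order 12: 3/3 normal; order 24: 1/1 normal.
Total normal subgroups: 9.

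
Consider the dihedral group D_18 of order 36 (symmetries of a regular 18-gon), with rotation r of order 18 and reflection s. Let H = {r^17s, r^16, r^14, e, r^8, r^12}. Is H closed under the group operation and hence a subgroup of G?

r^16 ∈ H but its inverse r^2 ∉ H, so H is not a subgroup.

No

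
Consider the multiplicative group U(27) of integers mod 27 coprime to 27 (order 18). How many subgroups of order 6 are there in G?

|G| = 18 and 6 | 18, so subgroups of order 6 are possible by Lagrange.
The subgroups of order 6 are: {1, 8, 10, 17, 19, 26}.
So G has 1 subgroup of order 6.

1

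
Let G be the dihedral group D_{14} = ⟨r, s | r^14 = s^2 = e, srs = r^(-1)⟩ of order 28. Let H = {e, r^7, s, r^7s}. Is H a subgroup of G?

|H| = 4 divides |G| = 28, consistent with Lagrange.
H contains the identity, every element's inverse is in H, and H is closed under ·: it is a subgroup.

Yes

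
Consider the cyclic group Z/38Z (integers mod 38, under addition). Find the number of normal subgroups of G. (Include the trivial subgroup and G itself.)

G is abelian, so every subgroup is normal.
G has 4 subgroups in total, hence 4 normal subgroups.

4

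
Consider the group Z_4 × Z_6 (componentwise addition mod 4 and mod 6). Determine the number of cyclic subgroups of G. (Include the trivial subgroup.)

12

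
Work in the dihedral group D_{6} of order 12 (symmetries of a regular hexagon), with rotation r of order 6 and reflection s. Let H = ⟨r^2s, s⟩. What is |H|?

6

|⟨r^2s⟩| = 2 and |⟨s⟩| = 2, so |H| is a multiple of lcm(2, 2) = 2 and divides |G| = 12.
Closing under the operation: H = {e, r^2, r^4, s, r^2s, r^4s}, so |H| = 6.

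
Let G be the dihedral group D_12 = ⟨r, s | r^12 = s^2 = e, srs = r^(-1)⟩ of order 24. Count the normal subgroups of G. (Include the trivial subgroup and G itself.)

9

G has 34 subgroups. Checking conjugation-invariance by order — order 1: 1/1 normal; order 2: 1/13 normal; order 3: 1/1 normal; order 4: 1/7 normal; order 6: 1/5 normal; order 8: 0/3 normal; order 12: 3/3 normal; order 24: 1/1 normal.
Total normal subgroups: 9.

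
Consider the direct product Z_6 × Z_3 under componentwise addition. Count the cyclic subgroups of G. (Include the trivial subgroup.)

10

Group the elements of G by the cyclic subgroup they generate; each cyclic subgroup of order d accounts for φ(d) elements.
Cyclic subgroups by order — order 1: 1; order 2: 1; order 3: 4; order 6: 4.
Total: 10.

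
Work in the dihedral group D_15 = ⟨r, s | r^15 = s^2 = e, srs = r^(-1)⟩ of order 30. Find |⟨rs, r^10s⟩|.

10

|⟨rs⟩| = 2 and |⟨r^10s⟩| = 2, so |H| is a multiple of lcm(2, 2) = 2 and divides |G| = 30.
Closing under the operation: H = {e, r^3, r^6, r^9, r^12, rs, r^4s, r^7s, r^10s, r^13s}, so |H| = 10.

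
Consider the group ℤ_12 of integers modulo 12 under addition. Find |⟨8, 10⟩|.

|⟨8⟩| = 3 and |⟨10⟩| = 6, so |H| is a multiple of lcm(3, 6) = 6 and divides |G| = 12.
Closing under the operation: H = {0, 2, 4, 6, 8, 10}, so |H| = 6.

6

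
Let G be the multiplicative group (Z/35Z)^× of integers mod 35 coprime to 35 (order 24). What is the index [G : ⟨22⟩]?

6

|⟨22⟩| = 4 and |G| = 24.
By Lagrange, [G : H] = |G|/|H| = 24/4 = 6.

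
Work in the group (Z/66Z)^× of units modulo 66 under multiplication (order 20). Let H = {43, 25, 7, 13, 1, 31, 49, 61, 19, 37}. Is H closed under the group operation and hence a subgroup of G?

Yes

|H| = 10 divides |G| = 20, consistent with Lagrange.
H contains the identity, every element's inverse is in H, and H is closed under ·: it is a subgroup.
In fact H = ⟨7⟩.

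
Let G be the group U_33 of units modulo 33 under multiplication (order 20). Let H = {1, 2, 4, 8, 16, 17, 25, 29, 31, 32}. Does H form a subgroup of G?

Yes

|H| = 10 divides |G| = 20, consistent with Lagrange.
H contains the identity, every element's inverse is in H, and H is closed under ·: it is a subgroup.
In fact H = ⟨2⟩.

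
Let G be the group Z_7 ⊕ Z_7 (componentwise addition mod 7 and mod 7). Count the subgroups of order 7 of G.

8

|G| = 49 and 7 | 49, so subgroups of order 7 are possible by Lagrange.
The subgroups of order 7 are: {(0,0), (0,1), (0,2), (0,3), (0,4), (0,5), (0,6)}; {(0,0), (1,0), (2,0), (3,0), (4,0), (5,0), (6,0)}; {(0,0), (1,1), (2,2), (3,3), (4,4), (5,5), (6,6)}; {(0,0), (1,2), (2,4), (3,6), (4,1), (5,3), (6,5)}; … (8 in all).
So G has 8 subgroups of order 7.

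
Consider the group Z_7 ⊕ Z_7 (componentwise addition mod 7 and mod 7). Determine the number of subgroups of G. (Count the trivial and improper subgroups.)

10

|G| = 49, so by Lagrange every subgroup order divides 49. Divisors: 1, 7, 49.
Subgroups by order — order 1: 1; order 7: 8; order 49: 1.
Total: 1 + 8 + 1 = 10.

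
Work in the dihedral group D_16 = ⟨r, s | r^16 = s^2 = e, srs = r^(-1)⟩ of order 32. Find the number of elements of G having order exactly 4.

The elements of order 4 are: r^4, r^12.
That's 2.

2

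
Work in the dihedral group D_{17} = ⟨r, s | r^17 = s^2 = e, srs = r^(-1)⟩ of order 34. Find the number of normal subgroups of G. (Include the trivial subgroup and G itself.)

3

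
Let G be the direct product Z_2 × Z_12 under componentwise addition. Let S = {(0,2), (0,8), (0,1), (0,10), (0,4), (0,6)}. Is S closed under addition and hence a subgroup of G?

The identity (0,0) ∉ S, so S is not a subgroup.

No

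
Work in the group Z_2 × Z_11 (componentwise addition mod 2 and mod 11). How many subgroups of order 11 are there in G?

|G| = 22 and 11 | 22, so subgroups of order 11 are possible by Lagrange.
The subgroups of order 11 are: {(0,0), (0,1), (0,2), (0,3), (0,4), (0,5), (0,6), (0,7), (0,8), (0,9), (0,10)}.
So G has 1 subgroup of order 11.

1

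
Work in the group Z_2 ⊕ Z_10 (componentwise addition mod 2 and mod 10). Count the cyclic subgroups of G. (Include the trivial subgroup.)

8

A cyclic subgroup of order d is generated by each of its φ(d) elements of order d, so the cyclic subgroups of order d number (#elements of order d)/φ(d).
Cyclic subgroups by order — order 1: 1; order 2: 3; order 5: 1; order 10: 3.
Total: 8.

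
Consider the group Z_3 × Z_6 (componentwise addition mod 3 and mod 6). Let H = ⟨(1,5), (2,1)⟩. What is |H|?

6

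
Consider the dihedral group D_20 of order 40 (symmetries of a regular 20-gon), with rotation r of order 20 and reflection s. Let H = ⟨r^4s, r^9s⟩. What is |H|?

8

|⟨r^4s⟩| = 2 and |⟨r^9s⟩| = 2, so |H| is a multiple of lcm(2, 2) = 2 and divides |G| = 40.
Closing under the operation: H = {e, r^5, r^10, r^15, r^4s, r^9s, r^14s, r^19s}, so |H| = 8.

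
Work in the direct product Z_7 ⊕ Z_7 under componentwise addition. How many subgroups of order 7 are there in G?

|G| = 49 and 7 | 49, so subgroups of order 7 are possible by Lagrange.
The subgroups of order 7 are: {(0,0), (0,1), (0,2), (0,3), (0,4), (0,5), (0,6)}; {(0,0), (1,0), (2,0), (3,0), (4,0), (5,0), (6,0)}; {(0,0), (1,1), (2,2), (3,3), (4,4), (5,5), (6,6)}; {(0,0), (1,2), (2,4), (3,6), (4,1), (5,3), (6,5)}; … (8 in all).
So G has 8 subgroups of order 7.

8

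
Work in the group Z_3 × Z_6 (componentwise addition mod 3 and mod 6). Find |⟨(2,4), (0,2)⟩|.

9

|⟨(2,4)⟩| = 3 and |⟨(0,2)⟩| = 3, so |H| is a multiple of lcm(3, 3) = 3 and divides |G| = 18.
Closing under the operation: H = {(0,0), (0,2), (0,4), (1,0), (1,2), (1,4), (2,0), (2,2), (2,4)}, so |H| = 9.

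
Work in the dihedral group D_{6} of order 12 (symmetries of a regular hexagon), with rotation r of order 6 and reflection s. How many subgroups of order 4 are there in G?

3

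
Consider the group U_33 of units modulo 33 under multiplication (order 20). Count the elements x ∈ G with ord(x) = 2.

3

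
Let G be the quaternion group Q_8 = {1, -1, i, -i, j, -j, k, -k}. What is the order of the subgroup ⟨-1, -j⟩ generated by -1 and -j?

|⟨-1⟩| = 2 and |⟨-j⟩| = 4, so |H| is a multiple of lcm(2, 4) = 4 and divides |G| = 8.
Closing under the operation: H = {1, -1, j, -j}, so |H| = 4.

4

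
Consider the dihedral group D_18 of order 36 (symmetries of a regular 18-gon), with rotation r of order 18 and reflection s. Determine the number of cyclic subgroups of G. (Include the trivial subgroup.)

24

Group the elements of G by the cyclic subgroup they generate; each cyclic subgroup of order d accounts for φ(d) elements.
Cyclic subgroups by order — order 1: 1; order 2: 19; order 3: 1; order 6: 1; order 9: 1; order 18: 1.
Total: 24.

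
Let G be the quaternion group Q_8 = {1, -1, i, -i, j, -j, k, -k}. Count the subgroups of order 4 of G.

|G| = 8 and 4 | 8, so subgroups of order 4 are possible by Lagrange.
The subgroups of order 4 are: {1, -1, i, -i}; {1, -1, j, -j}; {1, -1, k, -k}.
So G has 3 subgroups of order 4.

3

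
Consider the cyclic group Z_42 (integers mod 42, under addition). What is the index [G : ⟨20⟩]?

|⟨20⟩| = 21 and |G| = 42.
By Lagrange, [G : H] = |G|/|H| = 42/21 = 2.

2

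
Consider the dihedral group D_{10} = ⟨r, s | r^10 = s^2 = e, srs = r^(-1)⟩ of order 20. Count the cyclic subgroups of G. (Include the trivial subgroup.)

14

Each element a generates a cyclic subgroup ⟨a⟩; distinct elements may generate the same one (a cyclic group of order d has φ(d) generators).
Cyclic subgroups by order — order 1: 1; order 2: 11; order 5: 1; order 10: 1.
Total: 14.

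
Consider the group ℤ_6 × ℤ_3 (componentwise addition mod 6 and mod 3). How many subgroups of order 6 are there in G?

4

|G| = 18 and 6 | 18, so subgroups of order 6 are possible by Lagrange.
The subgroups of order 6 are: {(0,0), (0,1), (0,2), (3,0), (3,1), (3,2)}; {(0,0), (1,0), (2,0), (3,0), (4,0), (5,0)}; {(0,0), (1,1), (2,2), (3,0), (4,1), (5,2)}; {(0,0), (1,2), (2,1), (3,0), (4,2), (5,1)}.
So G has 4 subgroups of order 6.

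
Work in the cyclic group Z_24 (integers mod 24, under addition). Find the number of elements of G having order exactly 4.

In a cyclic group of order 24, the number of elements of order d (for d | 24) is φ(d).
φ(4) = 2.

2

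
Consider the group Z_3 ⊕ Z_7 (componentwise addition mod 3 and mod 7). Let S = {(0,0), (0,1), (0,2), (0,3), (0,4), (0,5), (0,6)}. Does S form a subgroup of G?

Yes

|S| = 7 divides |G| = 21, consistent with Lagrange.
S contains the identity, every element's inverse is in S, and S is closed under +: it is a subgroup.
In fact S = ⟨(0,1)⟩.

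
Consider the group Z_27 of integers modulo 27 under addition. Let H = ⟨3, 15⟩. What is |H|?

|⟨3⟩| = 9 and |⟨15⟩| = 9, so |H| is a multiple of lcm(9, 9) = 9 and divides |G| = 27.
Closing under the operation: H = {0, 3, 6, 9, 12, 15, 18, 21, 24}, so |H| = 9.

9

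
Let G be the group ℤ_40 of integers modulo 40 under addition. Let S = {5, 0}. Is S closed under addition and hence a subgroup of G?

No

5 ∈ S but its inverse 35 ∉ S, so S is not a subgroup.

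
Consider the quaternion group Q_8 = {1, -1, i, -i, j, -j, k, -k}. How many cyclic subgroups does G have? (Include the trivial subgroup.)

Each element a generates a cyclic subgroup ⟨a⟩; distinct elements may generate the same one (a cyclic group of order d has φ(d) generators).
Cyclic subgroups by order — order 1: 1; order 2: 1; order 4: 3.
Total: 5.

5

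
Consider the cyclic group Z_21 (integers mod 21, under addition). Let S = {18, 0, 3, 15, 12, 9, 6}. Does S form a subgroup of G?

|S| = 7 divides |G| = 21, consistent with Lagrange.
S contains the identity, every element's inverse is in S, and S is closed under +: it is a subgroup.
In fact S = ⟨18⟩.

Yes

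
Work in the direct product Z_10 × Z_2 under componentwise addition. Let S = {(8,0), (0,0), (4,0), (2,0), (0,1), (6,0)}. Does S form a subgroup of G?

|S| = 6 does not divide |G| = 20, so by Lagrange S is not a subgroup.

No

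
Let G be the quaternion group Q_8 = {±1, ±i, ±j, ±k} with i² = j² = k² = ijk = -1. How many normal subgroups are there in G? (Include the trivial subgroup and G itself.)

G has 6 subgroups. Checking conjugation-invariance by order — order 1: 1/1 normal; order 2: 1/1 normal; order 4: 3/3 normal; order 8: 1/1 normal.
Total normal subgroups: 6.

6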